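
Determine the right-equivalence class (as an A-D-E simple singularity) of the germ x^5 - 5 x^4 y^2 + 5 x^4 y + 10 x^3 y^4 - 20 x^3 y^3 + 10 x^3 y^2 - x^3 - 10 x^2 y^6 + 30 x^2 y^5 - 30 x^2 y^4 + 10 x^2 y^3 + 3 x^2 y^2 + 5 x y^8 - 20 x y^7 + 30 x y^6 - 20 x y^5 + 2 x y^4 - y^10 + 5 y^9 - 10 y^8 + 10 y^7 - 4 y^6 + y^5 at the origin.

The Hessian of f at 0 has rank 0. Corank 2; j^3 = -x^3 is a perfect cube, so E-series; the 5-jet and mu = 8 give E_8.

E8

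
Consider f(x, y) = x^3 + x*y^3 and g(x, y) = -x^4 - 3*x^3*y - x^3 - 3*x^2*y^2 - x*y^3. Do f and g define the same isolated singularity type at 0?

Yes.

The Hessian of f at 0 has rank 0. Corank 2; j^3 = x^3 is a perfect cube, so E-series; the 4-jet and mu = 7 give E_7. The Hessian of g at 0 has rank 0. Corank 2; j^3 = -x^3 is a perfect cube, so E-series; the 4-jet and mu = 7 give E_7. Both have type E_7, hence right-equivalent.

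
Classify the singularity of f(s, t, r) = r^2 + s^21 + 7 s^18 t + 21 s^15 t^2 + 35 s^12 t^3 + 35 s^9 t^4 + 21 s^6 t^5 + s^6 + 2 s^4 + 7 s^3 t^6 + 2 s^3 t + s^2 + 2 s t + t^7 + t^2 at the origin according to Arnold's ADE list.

A6

The Hessian of f at 0 has rank 2. Corank 1: A-series; mu = 6 gives A_6.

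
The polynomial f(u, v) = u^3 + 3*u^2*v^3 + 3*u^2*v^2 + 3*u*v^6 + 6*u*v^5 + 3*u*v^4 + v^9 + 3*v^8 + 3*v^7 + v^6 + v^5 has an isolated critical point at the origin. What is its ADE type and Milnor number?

Type E_8, Milnor number mu = 8.

The Hessian of f at 0 is [[0, 0], [0, 0]] with rank 0, so corank 2. A Groebner basis of the Jacobian ideal J(f) in C{u,v} is {u^2/2 + u*v^3 + u*v^2, v^4, u^3, u^2*v - u^2 - 2*u*v^2}; counting standard monomials gives mu = 8. Corank 2; j^3 = u^3 is a perfect cube, so E-series; the 5-jet and mu = 8 give E_8.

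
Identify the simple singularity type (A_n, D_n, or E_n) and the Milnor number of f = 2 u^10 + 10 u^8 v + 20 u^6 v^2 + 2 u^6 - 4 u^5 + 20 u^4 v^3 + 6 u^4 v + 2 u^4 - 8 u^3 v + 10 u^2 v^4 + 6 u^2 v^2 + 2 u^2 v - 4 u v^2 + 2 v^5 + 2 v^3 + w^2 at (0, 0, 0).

The Hessian of f at 0 is [[0, 0, 0], [0, 0, 0], [0, 0, 2]] with rank 1, so corank 2. A Groebner basis of the Jacobian ideal J(f) in C{u,v,w} is {u^3 + u^2/4 - 3*u*v/2 + 5*v^2/4, u^2*v - u*v + v^2, -u^2/4 + u*v^2 - u*v/2 + 3*v^2/4, -u^2/2 + v^3 + v^2/2, w}; counting standard monomials gives mu = 6. Corank 2; j^3 = 2*v*(u - v)^2 has shape L^2 M (L != M), so D-series; mu = 6 gives D_6.

Type D_{6}, Milnor number mu = 6.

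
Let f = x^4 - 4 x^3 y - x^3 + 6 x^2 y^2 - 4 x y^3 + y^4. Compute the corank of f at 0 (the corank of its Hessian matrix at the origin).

2

The Hessian at 0 is [[0, 0], [0, 0]] of rank 0; hence corank 2.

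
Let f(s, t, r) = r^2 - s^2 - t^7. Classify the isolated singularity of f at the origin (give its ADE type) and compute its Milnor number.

Type A_{6}, Milnor number mu = 6.

The Hessian of f at 0 has rank 2. Corank 1: A-series; mu = 6 gives A_6.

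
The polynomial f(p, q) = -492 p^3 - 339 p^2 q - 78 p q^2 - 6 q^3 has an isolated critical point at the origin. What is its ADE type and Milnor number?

Type D_4, Milnor number mu = 4.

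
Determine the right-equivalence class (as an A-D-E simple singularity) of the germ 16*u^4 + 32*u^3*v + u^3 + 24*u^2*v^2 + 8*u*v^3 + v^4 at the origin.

The Hessian of f at 0 has rank 0. Corank 2; j^3 = u^3 is a perfect cube, so E-series; the 4-jet and mu = 6 give E_6.

E_6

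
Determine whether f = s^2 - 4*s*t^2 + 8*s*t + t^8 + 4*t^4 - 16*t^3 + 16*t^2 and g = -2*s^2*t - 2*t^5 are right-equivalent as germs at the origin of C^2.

No.

The Hessian of f at 0 is [[2, 8], [8, 32]] with rank 1, so corank 1. A Groebner basis of the Jacobian ideal J(f) in C{s,t} is {s^4 - 48*s^3 - 448*s^2*t - 704*s^2 - 3584*s*t - 1536*s - 6144*t, s^3*t + 6*s^3 + 48*s^2*t + 64*s^2 + 320*s*t + 128*s + 512*t, -s/2 + t^2 - 2*t}; counting standard monomials gives mu = 7. Corank 1: A-series; mu = 7 gives A_7. The Hessian of g at 0 is [[0, 0], [0, 0]] with rank 0, so corank 2. A Groebner basis of the Jacobian ideal J(g) in C{s,t} is {s^2/5 + t^4, s^3, s*t}; counting standard monomials gives mu = 6. Corank 2; j^3 = -2*s^2*t has shape L^2 M (L != M), so D-series; mu = 6 gives D_6. f is A_7 but g is D_6, hence not right-equivalent.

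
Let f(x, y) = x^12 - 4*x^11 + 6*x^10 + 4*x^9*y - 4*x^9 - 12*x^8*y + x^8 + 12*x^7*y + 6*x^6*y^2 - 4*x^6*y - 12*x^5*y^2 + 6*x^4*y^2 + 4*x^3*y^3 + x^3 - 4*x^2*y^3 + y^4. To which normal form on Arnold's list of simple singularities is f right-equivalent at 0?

E_{6}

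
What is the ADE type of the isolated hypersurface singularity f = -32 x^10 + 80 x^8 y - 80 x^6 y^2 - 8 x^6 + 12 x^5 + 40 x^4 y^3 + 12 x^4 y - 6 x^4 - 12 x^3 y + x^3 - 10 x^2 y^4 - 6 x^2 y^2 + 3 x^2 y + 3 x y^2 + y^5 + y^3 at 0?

E_{8}

The Hessian of f at 0 is [[0, 0], [0, 0]] with rank 0, so corank 2. A Groebner basis of the Jacobian ideal J(f) in C{x,y} is {x^2/16 + x*y^3 - x*y^2/4 + x*y/8 - y^3/4 + y^2/16, y^4, x^3 - 3*x^2/4 - 3*x*y/2 + y^3 - 3*y^2/4, x^2*y + x^2/4 + x*y^2 + x*y/2 + y^2/4}; counting standard monomials gives mu = 8. Corank 2; j^3 = (x + y)^3 is a perfect cube, so E-series; the 5-jet and mu = 8 give E_8.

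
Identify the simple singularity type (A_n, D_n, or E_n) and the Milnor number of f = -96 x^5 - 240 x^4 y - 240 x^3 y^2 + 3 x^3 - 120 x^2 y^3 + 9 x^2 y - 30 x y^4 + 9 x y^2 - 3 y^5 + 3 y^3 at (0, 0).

The Hessian of f at 0 is [[0, 0], [0, 0]] with rank 0, so corank 2. A Groebner basis of the Jacobian ideal J(f) in C{x,y} is {y^5, x*y^3 + 7*y^4/8, x^2 + 2*x*y + y^2}; counting standard monomials gives mu = 8. Corank 2; j^3 = 3*(x + y)^3 is a perfect cube, so E-series; the 5-jet and mu = 8 give E_8.

Type E_8, Milnor number mu = 8.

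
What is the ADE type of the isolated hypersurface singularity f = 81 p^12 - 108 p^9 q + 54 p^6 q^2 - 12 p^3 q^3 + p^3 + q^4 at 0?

E6

The Hessian of f at 0 is [[0, 0], [0, 0]] with rank 0, so corank 2. A Groebner basis of the Jacobian ideal J(f) in C{p,q} is {q^3, p^2}; counting standard monomials gives mu = 6. Corank 2; j^3 = p^3 is a perfect cube, so E-series; the 4-jet and mu = 6 give E_6.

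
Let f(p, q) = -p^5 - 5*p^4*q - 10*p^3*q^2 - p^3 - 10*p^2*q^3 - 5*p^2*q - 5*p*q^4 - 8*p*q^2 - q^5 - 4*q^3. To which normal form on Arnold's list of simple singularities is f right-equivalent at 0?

D_6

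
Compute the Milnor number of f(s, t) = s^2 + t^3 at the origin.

2

The Hessian of f at 0 has rank 1. Corank 1: A-series; mu = 2 gives A_2.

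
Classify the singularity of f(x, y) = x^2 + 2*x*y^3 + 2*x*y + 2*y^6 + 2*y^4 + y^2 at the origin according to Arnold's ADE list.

A_5

The Hessian of f at 0 has rank 1. Corank 1: A-series; mu = 5 gives A_5.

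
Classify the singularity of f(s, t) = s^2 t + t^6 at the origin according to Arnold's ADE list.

D7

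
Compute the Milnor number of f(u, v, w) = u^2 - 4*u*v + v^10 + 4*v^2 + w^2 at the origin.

9

The Hessian of f at 0 is [[2, -4, 0], [-4, 8, 0], [0, 0, 2]] with rank 2, so corank 1. A Groebner basis of the Jacobian ideal J(f) in C{u,v,w} is {v^9, u - 2*v, w}; counting standard monomials gives mu = 9. Corank 1: A-series; mu = 9 gives A_9.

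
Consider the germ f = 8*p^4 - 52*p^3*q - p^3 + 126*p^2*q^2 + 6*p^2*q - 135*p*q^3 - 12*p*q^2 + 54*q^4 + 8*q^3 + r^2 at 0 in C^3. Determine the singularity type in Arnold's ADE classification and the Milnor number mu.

Type E_{7}, Milnor number mu = 7.

The Hessian of f at 0 has rank 1. Corank 2; j^3 = -(p - 2*q)^3 is a perfect cube, so E-series; the 4-jet and mu = 7 give E_7.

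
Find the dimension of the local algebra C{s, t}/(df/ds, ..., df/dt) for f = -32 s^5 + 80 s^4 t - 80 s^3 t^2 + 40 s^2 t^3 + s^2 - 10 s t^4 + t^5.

4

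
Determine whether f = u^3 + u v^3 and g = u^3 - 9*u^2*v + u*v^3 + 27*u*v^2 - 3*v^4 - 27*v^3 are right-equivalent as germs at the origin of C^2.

Yes.

The Hessian of f at 0 has rank 0. Corank 2; j^3 = u^3 is a perfect cube, so E-series; the 4-jet and mu = 7 give E_7. The Hessian of g at 0 has rank 0. Corank 2; j^3 = (u - 3*v)^3 is a perfect cube, so E-series; the 4-jet and mu = 7 give E_7. Both have type E_7, hence right-equivalent.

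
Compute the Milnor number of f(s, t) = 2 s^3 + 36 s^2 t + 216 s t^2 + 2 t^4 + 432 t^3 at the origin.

6

The Hessian of f at 0 has rank 0. Corank 2; j^3 = 2*(s + 6*t)^3 is a perfect cube, so E-series; the 4-jet and mu = 6 give E_6.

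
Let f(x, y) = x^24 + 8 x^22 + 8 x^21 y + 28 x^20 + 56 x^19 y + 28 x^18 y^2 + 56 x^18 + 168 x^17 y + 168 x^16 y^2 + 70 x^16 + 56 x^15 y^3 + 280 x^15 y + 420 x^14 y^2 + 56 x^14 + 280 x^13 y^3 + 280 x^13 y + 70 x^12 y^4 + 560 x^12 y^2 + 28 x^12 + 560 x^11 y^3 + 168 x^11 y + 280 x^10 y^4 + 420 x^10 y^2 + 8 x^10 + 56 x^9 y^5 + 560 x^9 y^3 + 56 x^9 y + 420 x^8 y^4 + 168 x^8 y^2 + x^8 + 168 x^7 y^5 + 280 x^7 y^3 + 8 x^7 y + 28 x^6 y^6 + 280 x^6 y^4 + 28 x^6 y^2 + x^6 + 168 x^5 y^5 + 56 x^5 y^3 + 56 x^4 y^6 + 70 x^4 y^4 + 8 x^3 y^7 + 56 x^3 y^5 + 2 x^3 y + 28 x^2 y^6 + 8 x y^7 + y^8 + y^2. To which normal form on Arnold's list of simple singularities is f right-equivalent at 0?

A7

The Hessian of f at 0 has rank 1. Corank 1: A-series; mu = 7 gives A_7.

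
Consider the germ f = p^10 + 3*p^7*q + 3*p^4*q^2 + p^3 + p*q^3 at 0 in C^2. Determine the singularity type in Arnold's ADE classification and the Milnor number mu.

Type E_7, Milnor number mu = 7.

The Hessian of f at 0 has rank 0. Corank 2; j^3 = p^3 is a perfect cube, so E-series; the 4-jet and mu = 7 give E_7.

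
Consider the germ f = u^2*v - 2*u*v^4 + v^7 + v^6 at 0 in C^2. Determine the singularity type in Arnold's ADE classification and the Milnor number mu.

The Hessian of f at 0 has rank 0. Corank 2; j^3 = u^2*v has shape L^2 M (L != M), so D-series; mu = 7 gives D_7.

Type D_{7}, Milnor number mu = 7.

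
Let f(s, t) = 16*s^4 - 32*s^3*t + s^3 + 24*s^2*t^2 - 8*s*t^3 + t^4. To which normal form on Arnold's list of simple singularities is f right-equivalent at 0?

E6

The Hessian of f at 0 has rank 0. Corank 2; j^3 = s^3 is a perfect cube, so E-series; the 4-jet and mu = 6 give E_6.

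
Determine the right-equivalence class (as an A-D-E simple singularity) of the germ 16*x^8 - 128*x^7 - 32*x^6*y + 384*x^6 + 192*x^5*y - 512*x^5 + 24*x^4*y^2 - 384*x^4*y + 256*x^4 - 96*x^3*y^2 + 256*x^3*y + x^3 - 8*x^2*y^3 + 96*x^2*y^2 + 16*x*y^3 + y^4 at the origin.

The Hessian of f at 0 is [[0, 0], [0, 0]] with rank 0, so corank 2. A Groebner basis of the Jacobian ideal J(f) in C{x,y} is {y^4, x*y^2 + y^3/12, x^2}; counting standard monomials gives mu = 6. Corank 2; j^3 = x^3 is a perfect cube, so E-series; the 4-jet and mu = 6 give E_6.

E_{6}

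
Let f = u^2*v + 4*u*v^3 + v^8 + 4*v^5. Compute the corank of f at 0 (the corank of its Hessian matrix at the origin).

2

Hessian at 0 has rank 0.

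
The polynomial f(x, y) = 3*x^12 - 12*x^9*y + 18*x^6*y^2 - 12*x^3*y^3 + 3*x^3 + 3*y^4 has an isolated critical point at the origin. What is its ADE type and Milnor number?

Type E_6, Milnor number mu = 6.

The Hessian of f at 0 has rank 0. Corank 2; j^3 = 3*x^3 is a perfect cube, so E-series; the 4-jet and mu = 6 give E_6.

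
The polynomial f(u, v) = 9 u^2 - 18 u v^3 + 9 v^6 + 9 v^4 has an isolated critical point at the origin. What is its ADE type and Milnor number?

The Hessian of f at 0 is [[18, 0], [0, 0]] with rank 1, so corank 1. A Groebner basis of the Jacobian ideal J(f) in C{u,v} is {v^3, u}; counting standard monomials gives mu = 3. Corank 1: A-series; mu = 3 gives A_3.

Type A3, Milnor number mu = 3.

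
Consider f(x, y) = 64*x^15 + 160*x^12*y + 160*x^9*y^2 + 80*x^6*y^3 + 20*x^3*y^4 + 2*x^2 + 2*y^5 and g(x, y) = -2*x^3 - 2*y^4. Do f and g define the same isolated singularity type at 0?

The Hessian of f at 0 has rank 1. Corank 1: A-series; mu = 4 gives A_4. The Hessian of g at 0 has rank 0. Corank 2; j^3 = -2*x^3 is a perfect cube, so E-series; the 4-jet and mu = 6 give E_6. f is A_4 but g is E_6, hence not right-equivalent.

No.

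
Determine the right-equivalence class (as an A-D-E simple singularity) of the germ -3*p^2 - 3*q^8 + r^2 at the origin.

A_7

The Hessian of f at 0 has rank 2. Corank 1: A-series; mu = 7 gives A_7.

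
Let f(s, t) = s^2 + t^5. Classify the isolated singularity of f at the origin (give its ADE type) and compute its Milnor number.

The Hessian of f at 0 is [[2, 0], [0, 0]] with rank 1, so corank 1. A Groebner basis of the Jacobian ideal J(f) in C{s,t} is {t^4, s}; counting standard monomials gives mu = 4. Corank 1: A-series; mu = 4 gives A_4.

Type A4, Milnor number mu = 4.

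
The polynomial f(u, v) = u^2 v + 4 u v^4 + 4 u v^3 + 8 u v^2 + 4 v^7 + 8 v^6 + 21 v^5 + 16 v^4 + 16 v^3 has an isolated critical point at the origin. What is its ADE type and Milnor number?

Type D_6, Milnor number mu = 6.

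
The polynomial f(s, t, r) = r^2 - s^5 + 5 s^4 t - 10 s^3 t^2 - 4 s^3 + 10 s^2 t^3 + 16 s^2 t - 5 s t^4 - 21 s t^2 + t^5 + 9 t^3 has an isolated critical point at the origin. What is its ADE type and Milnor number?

The Hessian of f at 0 has rank 1. Corank 2; j^3 = -(s - t)*(2*s - 3*t)^2 has shape L^2 M (L != M), so D-series; mu = 6 gives D_6.

Type D_{6}, Milnor number mu = 6.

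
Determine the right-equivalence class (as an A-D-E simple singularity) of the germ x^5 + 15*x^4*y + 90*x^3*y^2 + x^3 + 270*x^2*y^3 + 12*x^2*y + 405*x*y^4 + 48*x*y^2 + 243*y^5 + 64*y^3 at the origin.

The Hessian of f at 0 is [[0, 0], [0, 0]] with rank 0, so corank 2. A Groebner basis of the Jacobian ideal J(f) in C{x,y} is {y^5, x*y^3 + 15*y^4/4, x^2 + 8*x*y + 16*y^2}; counting standard monomials gives mu = 8. Corank 2; j^3 = (x + 4*y)^3 is a perfect cube, so E-series; the 5-jet and mu = 8 give E_8.

E8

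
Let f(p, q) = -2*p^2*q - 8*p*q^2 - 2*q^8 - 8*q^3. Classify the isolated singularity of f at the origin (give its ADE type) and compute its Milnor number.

The Hessian of f at 0 is [[0, 0], [0, 0]] with rank 0, so corank 2. A Groebner basis of the Jacobian ideal J(f) in C{p,q} is {p^2/8 + q^7 - q^2/2, p^3 + 8*q^3, p*q + 2*q^2}; counting standard monomials gives mu = 9. Corank 2; j^3 = -2*q*(p + 2*q)^2 has shape L^2 M (L != M), so D-series; mu = 9 gives D_9.

Type D_9, Milnor number mu = 9.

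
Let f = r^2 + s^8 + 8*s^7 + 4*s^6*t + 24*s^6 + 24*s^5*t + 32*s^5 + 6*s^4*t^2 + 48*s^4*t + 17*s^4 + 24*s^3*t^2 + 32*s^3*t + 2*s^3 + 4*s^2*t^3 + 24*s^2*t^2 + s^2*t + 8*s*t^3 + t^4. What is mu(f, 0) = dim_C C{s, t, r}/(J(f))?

5

The Hessian of f at 0 is [[0, 0, 0], [0, 0, 0], [0, 0, 2]] with rank 1, so corank 2. A Groebner basis of the Jacobian ideal J(f) in C{s,t,r} is {s*t^2, -s*t/8 + t^3, s^2 + s*t/2, r}; counting standard monomials gives mu = 5. Corank 2; j^3 = s^2*(2*s + t) has shape L^2 M (L != M), so D-series; mu = 5 gives D_5.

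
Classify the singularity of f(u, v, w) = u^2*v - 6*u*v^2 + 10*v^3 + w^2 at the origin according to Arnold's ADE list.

The Hessian of f at 0 has rank 1. Corank 2; j^3 = v*(u^2 - 6*u*v + 10*v^2) splits into three distinct lines over C (the quadratic factor has nonzero discriminant), so D_4.

D_4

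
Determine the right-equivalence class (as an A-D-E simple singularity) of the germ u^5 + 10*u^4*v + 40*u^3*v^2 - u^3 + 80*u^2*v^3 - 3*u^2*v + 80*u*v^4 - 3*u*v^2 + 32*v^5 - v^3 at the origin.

E_{8}

The Hessian of f at 0 is [[0, 0], [0, 0]] with rank 0, so corank 2. A Groebner basis of the Jacobian ideal J(f) in C{u,v} is {v^5, u*v^3 + 5*v^4/4, u^2 + 2*u*v + v^2}; counting standard monomials gives mu = 8. Corank 2; j^3 = -(u + v)^3 is a perfect cube, so E-series; the 5-jet and mu = 8 give E_8.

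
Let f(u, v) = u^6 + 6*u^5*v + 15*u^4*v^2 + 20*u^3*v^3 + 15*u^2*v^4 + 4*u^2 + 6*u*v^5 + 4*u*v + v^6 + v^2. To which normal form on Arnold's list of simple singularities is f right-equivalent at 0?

A_{5}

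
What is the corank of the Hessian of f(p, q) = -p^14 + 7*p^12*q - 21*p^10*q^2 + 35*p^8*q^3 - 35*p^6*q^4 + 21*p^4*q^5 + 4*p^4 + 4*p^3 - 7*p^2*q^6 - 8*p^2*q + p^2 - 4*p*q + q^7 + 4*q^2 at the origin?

1

The Hessian at 0 is [[2, -4], [-4, 8]] of rank 1; hence corank 1.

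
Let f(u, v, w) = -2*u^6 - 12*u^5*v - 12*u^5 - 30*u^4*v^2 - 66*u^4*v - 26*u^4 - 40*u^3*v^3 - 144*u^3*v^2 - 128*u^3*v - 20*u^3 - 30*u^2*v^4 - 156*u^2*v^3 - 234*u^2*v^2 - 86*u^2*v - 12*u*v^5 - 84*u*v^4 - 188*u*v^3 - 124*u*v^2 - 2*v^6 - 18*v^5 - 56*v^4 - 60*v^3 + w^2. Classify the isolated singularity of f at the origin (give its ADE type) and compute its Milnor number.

The Hessian of f at 0 is [[0, 0, 0], [0, 0, 0], [0, 0, 2]] with rank 1, so corank 2. A Groebner basis of the Jacobian ideal J(f) in C{u,v,w} is {v^3, u^2 - 26*v^2/11, u*v + 17*v^2/11, w}; counting standard monomials gives mu = 4. Corank 2; j^3 = -2*(2*u + 3*v)*(5*u^2 + 14*u*v + 10*v^2) splits into three distinct lines over C (the quadratic factor has nonzero discriminant), so D_4.

Type D4, Milnor number mu = 4.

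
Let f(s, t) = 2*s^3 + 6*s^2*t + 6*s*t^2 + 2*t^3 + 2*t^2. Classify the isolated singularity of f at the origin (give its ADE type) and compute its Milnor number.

The Hessian of f at 0 has rank 1. Corank 1: A-series; mu = 2 gives A_2.

Type A_{2}, Milnor number mu = 2.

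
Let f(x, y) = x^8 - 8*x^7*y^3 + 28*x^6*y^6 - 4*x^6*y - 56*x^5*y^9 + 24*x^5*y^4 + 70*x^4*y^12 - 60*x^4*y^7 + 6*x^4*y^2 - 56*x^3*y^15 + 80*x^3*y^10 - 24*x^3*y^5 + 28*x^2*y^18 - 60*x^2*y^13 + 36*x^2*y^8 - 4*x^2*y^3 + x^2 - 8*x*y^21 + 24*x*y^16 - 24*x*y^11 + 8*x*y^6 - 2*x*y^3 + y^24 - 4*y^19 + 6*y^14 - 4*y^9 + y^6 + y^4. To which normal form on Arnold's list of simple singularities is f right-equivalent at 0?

The Hessian of f at 0 has rank 1. Corank 1: A-series; mu = 3 gives A_3.

A_3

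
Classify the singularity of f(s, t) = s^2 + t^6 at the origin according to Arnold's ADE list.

A5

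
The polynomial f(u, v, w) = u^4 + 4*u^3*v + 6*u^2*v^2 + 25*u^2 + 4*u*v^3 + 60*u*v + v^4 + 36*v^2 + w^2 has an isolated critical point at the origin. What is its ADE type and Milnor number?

The Hessian of f at 0 has rank 2. Corank 1: A-series; mu = 3 gives A_3.

Type A3, Milnor number mu = 3.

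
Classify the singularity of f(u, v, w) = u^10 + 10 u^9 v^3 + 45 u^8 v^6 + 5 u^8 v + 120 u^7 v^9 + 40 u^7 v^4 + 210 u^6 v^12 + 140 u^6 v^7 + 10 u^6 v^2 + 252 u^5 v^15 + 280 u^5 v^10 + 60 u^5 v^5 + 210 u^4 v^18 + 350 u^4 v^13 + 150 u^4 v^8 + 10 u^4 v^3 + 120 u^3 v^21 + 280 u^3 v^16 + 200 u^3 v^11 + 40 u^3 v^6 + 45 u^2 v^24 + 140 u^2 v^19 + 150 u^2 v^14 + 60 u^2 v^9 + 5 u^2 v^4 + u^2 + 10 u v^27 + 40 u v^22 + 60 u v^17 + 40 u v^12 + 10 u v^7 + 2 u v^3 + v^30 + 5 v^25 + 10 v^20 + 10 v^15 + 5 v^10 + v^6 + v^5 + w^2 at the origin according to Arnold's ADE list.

A4

The Hessian of f at 0 has rank 2. Corank 1: A-series; mu = 4 gives A_4.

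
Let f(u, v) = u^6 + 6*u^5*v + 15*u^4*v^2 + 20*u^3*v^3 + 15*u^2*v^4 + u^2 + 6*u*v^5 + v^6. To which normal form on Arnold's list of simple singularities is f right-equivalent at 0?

The Hessian of f at 0 has rank 1. Corank 1: A-series; mu = 5 gives A_5.

A_5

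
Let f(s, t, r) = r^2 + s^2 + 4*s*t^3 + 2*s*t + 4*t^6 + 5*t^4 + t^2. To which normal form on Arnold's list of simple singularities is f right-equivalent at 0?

A_3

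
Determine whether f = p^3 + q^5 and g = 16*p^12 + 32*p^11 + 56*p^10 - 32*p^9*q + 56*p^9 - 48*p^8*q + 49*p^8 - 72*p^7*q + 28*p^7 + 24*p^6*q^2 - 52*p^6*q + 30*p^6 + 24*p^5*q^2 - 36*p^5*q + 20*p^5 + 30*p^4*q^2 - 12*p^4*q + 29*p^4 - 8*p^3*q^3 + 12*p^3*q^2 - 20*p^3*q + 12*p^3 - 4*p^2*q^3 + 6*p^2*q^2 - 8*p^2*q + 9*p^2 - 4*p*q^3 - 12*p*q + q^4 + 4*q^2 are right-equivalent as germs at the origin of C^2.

No.

The Hessian of f at 0 has rank 0. Corank 2; j^3 = p^3 is a perfect cube, so E-series; the 5-jet and mu = 8 give E_8. The Hessian of g at 0 has rank 1. Corank 1: A-series; mu = 3 gives A_3. f is E_8 but g is A_3, hence not right-equivalent.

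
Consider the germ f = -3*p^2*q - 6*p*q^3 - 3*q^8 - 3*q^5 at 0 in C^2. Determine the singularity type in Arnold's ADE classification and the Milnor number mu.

Type D_9, Milnor number mu = 9.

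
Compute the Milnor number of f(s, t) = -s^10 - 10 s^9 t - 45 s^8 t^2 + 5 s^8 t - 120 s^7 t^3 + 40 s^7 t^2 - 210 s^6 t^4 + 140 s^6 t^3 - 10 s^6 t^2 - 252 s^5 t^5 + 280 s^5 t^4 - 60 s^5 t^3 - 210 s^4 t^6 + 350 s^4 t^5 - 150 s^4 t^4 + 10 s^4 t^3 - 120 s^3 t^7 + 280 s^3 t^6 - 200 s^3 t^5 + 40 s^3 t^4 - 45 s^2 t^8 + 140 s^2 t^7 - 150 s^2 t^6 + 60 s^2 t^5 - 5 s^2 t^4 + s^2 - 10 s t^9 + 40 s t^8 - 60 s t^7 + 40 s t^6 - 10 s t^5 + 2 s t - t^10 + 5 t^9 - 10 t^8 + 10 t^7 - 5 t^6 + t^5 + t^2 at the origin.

4

The Hessian of f at 0 has rank 1. Corank 1: A-series; mu = 4 gives A_4.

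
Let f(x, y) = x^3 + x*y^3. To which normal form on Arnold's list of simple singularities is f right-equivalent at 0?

E_7

The Hessian of f at 0 has rank 0. Corank 2; j^3 = x^3 is a perfect cube, so E-series; the 4-jet and mu = 7 give E_7.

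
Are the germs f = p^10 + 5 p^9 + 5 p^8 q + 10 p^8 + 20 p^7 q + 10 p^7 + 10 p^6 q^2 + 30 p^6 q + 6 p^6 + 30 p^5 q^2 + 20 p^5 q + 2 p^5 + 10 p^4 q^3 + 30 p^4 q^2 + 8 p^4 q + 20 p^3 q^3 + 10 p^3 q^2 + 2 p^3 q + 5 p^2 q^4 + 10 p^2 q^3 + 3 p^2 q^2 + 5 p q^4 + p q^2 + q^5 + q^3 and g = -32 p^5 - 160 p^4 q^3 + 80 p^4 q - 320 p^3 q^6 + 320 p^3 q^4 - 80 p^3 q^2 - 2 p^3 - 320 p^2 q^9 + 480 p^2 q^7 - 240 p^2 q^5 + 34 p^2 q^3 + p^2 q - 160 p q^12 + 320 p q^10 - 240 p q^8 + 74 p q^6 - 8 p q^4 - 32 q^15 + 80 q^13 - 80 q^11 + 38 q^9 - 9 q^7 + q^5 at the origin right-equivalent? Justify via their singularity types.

The Hessian of f at 0 is [[0, 0], [0, 0]] with rank 0, so corank 2. A Groebner basis of the Jacobian ideal J(f) in C{p,q} is {p^3 + p*q + 5*q^2/4, p^2*q - q^2/4, p*q^2, q^3}; counting standard monomials gives mu = 6. Corank 2; j^3 = q^2*(p + q) has shape L^2 M (L != M), so D-series; mu = 6 gives D_6. The Hessian of g at 0 is [[0, 0], [0, 0]] with rank 0, so corank 2. A Groebner basis of the Jacobian ideal J(g) in C{p,q} is {p*q/11 + q^4, p*q^2, p^2 - 5*p*q/11}; counting standard monomials gives mu = 6. Corank 2; j^3 = -p^2*(2*p - q) has shape L^2 M (L != M), so D-series; mu = 6 gives D_6. Both have type D_6, hence right-equivalent.

Yes.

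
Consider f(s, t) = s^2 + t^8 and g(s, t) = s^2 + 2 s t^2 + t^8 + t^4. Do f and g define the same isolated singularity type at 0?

The Hessian of f at 0 is [[2, 0], [0, 0]] with rank 1, so corank 1. A Groebner basis of the Jacobian ideal J(f) in C{s,t} is {t^7, s}; counting standard monomials gives mu = 7. Corank 1: A-series; mu = 7 gives A_7. The Hessian of g at 0 is [[2, 0], [0, 0]] with rank 1, so corank 1. A Groebner basis of the Jacobian ideal J(g) in C{s,t} is {s^4, s^3*t, s + t^2}; counting standard monomials gives mu = 7. Corank 1: A-series; mu = 7 gives A_7. Both have type A_7, hence right-equivalent.

Yes.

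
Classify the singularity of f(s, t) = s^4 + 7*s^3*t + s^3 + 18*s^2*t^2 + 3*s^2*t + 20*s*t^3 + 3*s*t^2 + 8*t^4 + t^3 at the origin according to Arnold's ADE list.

E7

The Hessian of f at 0 is [[0, 0], [0, 0]] with rank 0, so corank 2. A Groebner basis of the Jacobian ideal J(f) in C{s,t} is {3*s^2 + 6*s*t + t^4 + t^3 + 3*t^2, s^3 + 9*s^2 + 18*s*t + 4*t^3 + 9*t^2, s^2*t - 5*s^2 - 10*s*t - 8*t^3/3 - 5*t^2, 2*s^2 + s*t^2 + 4*s*t + 5*t^3/3 + 2*t^2}; counting standard monomials gives mu = 7. Corank 2; j^3 = (s + t)^3 is a perfect cube, so E-series; the 4-jet and mu = 7 give E_7.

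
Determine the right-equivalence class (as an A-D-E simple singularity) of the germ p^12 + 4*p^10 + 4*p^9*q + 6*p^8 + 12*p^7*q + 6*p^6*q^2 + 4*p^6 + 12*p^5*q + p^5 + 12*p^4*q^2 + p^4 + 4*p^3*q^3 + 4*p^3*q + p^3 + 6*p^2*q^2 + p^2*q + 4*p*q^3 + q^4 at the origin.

D_5

The Hessian of f at 0 has rank 0. Corank 2; j^3 = p^2*(p + q) has shape L^2 M (L != M), so D-series; mu = 5 gives D_5.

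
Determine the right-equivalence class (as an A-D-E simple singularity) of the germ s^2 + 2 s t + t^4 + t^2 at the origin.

A_{3}

The Hessian of f at 0 has rank 1. Corank 1: A-series; mu = 3 gives A_3.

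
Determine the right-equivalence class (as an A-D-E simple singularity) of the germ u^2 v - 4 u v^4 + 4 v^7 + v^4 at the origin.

D5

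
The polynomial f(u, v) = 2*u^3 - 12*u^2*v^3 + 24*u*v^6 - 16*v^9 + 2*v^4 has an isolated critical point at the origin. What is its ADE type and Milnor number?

The Hessian of f at 0 is [[0, 0], [0, 0]] with rank 0, so corank 2. A Groebner basis of the Jacobian ideal J(f) in C{u,v} is {v^3, u^2}; counting standard monomials gives mu = 6. Corank 2; j^3 = 2*u^3 is a perfect cube, so E-series; the 4-jet and mu = 6 give E_6.

Type E_{6}, Milnor number mu = 6.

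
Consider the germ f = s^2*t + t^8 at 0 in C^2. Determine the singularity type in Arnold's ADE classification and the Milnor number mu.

The Hessian of f at 0 has rank 0. Corank 2; j^3 = s^2*t has shape L^2 M (L != M), so D-series; mu = 9 gives D_9.

Type D9, Milnor number mu = 9.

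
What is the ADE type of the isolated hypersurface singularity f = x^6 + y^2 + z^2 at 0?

A_5

The Hessian of f at 0 has rank 2. Corank 1: A-series; mu = 5 gives A_5.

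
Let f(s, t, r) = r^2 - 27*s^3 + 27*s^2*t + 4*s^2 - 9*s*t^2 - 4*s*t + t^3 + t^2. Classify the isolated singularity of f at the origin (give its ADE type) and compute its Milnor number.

The Hessian of f at 0 is [[8, -4, 0], [-4, 2, 0], [0, 0, 2]] with rank 2, so corank 1. A Groebner basis of the Jacobian ideal J(f) in C{s,t,r} is {t^2, s - t/2, r}; counting standard monomials gives mu = 2. Corank 1: A-series; mu = 2 gives A_2.

Type A2, Milnor number mu = 2.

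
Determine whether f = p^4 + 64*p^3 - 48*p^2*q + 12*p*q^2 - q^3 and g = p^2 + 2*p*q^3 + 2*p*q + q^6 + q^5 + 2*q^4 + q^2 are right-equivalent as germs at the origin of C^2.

No.

The Hessian of f at 0 has rank 0. Corank 2; j^3 = (4*p - q)^3 is a perfect cube, so E-series; the 4-jet and mu = 6 give E_6. The Hessian of g at 0 has rank 1. Corank 1: A-series; mu = 4 gives A_4. f is E_6 but g is A_4, hence not right-equivalent.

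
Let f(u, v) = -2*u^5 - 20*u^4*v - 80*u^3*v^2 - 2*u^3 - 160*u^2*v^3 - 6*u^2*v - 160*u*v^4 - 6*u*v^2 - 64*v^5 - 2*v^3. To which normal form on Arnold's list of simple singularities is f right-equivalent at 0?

The Hessian of f at 0 is [[0, 0], [0, 0]] with rank 0, so corank 2. A Groebner basis of the Jacobian ideal J(f) in C{u,v} is {v^5, u*v^3 + 5*v^4/4, u^2 + 2*u*v + v^2}; counting standard monomials gives mu = 8. Corank 2; j^3 = -2*(u + v)^3 is a perfect cube, so E-series; the 5-jet and mu = 8 give E_8.

E_{8}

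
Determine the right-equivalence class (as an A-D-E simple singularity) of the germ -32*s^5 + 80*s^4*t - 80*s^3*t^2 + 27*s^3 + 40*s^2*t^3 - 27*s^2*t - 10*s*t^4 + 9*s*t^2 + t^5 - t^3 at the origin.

The Hessian of f at 0 has rank 0. Corank 2; j^3 = (3*s - t)^3 is a perfect cube, so E-series; the 5-jet and mu = 8 give E_8.

E_8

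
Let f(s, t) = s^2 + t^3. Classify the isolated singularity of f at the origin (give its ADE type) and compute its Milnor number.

The Hessian of f at 0 has rank 1. Corank 1: A-series; mu = 2 gives A_2.

Type A2, Milnor number mu = 2.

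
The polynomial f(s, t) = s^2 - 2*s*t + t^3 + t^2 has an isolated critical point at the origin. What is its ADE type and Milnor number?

The Hessian of f at 0 has rank 1. Corank 1: A-series; mu = 2 gives A_2.

Type A_2, Milnor number mu = 2.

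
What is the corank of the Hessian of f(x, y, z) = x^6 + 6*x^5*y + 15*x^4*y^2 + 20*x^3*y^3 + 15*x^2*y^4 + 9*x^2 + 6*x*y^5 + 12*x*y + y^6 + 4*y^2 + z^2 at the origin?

1

Hessian at 0 has rank 2.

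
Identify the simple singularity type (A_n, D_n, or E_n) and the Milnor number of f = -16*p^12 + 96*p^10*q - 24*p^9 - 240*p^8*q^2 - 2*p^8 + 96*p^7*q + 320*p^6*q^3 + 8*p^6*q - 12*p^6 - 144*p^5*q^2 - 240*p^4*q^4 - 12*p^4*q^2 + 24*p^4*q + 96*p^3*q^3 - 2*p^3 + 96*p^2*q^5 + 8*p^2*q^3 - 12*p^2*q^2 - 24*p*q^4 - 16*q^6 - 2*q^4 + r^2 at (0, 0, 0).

The Hessian of f at 0 is [[0, 0, 0], [0, 0, 0], [0, 0, 2]] with rank 1, so corank 2. A Groebner basis of the Jacobian ideal J(f) in C{p,q,r} is {p^3, p^2*q, p^2/4 + p*q^2, q^3, r}; counting standard monomials gives mu = 6. Corank 2; j^3 = -2*p^3 is a perfect cube, so E-series; the 4-jet and mu = 6 give E_6.

Type E6, Milnor number mu = 6.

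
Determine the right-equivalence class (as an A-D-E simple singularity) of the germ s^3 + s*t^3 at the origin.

E_{7}

The Hessian of f at 0 has rank 0. Corank 2; j^3 = s^3 is a perfect cube, so E-series; the 4-jet and mu = 7 give E_7.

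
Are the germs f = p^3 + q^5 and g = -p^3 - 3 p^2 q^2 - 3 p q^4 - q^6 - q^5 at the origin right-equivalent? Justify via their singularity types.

The Hessian of f at 0 is [[0, 0], [0, 0]] with rank 0, so corank 2. A Groebner basis of the Jacobian ideal J(f) in C{p,q} is {q^4, p^2}; counting standard monomials gives mu = 8. Corank 2; j^3 = p^3 is a perfect cube, so E-series; the 5-jet and mu = 8 give E_8. The Hessian of g at 0 is [[0, 0], [0, 0]] with rank 0, so corank 2. A Groebner basis of the Jacobian ideal J(g) in C{p,q} is {q^4, p^3, p^2/2 + p*q^2}; counting standard monomials gives mu = 8. Corank 2; j^3 = -p^3 is a perfect cube, so E-series; the 5-jet and mu = 8 give E_8. Both have type E_8, hence right-equivalent.

Yes.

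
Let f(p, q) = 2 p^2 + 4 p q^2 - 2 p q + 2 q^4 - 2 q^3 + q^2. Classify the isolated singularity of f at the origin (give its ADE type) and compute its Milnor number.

Type A_1, Milnor number mu = 1.

The Hessian of f at 0 has rank 2. Corank 0: nondegenerate Morse point, so A_1.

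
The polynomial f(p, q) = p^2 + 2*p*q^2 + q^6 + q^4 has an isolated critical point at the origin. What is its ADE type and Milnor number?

The Hessian of f at 0 is [[2, 0], [0, 0]] with rank 1, so corank 1. A Groebner basis of the Jacobian ideal J(f) in C{p,q} is {p^3, p^2*q, p + q^2}; counting standard monomials gives mu = 5. Corank 1: A-series; mu = 5 gives A_5.

Type A_5, Milnor number mu = 5.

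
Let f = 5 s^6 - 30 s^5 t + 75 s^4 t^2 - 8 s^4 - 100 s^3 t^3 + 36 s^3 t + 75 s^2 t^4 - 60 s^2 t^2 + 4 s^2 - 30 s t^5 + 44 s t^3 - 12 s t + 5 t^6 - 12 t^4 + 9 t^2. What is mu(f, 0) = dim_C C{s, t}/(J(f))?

5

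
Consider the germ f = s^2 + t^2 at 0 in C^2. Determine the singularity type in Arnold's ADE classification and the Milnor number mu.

Type A_{1}, Milnor number mu = 1.

The Hessian of f at 0 has rank 2. Corank 0: nondegenerate Morse point, so A_1.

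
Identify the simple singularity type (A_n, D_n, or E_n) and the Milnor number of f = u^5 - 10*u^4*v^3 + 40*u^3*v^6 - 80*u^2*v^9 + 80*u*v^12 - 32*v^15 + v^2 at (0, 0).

Type A_{4}, Milnor number mu = 4.

The Hessian of f at 0 is [[0, 0], [0, 2]] with rank 1, so corank 1. A Groebner basis of the Jacobian ideal J(f) in C{u,v} is {u^4, v}; counting standard monomials gives mu = 4. Corank 1: A-series; mu = 4 gives A_4.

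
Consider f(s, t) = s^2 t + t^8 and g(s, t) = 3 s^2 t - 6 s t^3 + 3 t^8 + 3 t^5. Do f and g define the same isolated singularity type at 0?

Yes.

The Hessian of f at 0 has rank 0. Corank 2; j^3 = s^2*t has shape L^2 M (L != M), so D-series; mu = 9 gives D_9. The Hessian of g at 0 has rank 0. Corank 2; j^3 = 3*s^2*t has shape L^2 M (L != M), so D-series; mu = 9 gives D_9. Both have type D_9, hence right-equivalent.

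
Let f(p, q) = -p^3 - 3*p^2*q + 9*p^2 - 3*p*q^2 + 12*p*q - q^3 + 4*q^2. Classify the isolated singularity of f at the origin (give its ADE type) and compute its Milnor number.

Type A_2, Milnor number mu = 2.

The Hessian of f at 0 has rank 1. Corank 1: A-series; mu = 2 gives A_2.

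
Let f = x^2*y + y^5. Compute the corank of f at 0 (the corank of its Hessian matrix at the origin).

2

Hessian at 0 has rank 0.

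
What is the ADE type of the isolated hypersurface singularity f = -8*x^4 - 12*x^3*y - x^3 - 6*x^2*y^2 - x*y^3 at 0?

E7

The Hessian of f at 0 is [[0, 0], [0, 0]] with rank 0, so corank 2. A Groebner basis of the Jacobian ideal J(f) in C{x,y} is {3*x^2/4 + y^4 + y^3/4, x^3, x^2*y - x^2/4 - y^3/12, x^2 + x*y^2 + y^3/3}; counting standard monomials gives mu = 7. Corank 2; j^3 = -x^3 is a perfect cube, so E-series; the 4-jet and mu = 7 give E_7.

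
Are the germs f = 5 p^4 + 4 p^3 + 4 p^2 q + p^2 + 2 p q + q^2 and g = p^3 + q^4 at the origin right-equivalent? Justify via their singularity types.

The Hessian of f at 0 has rank 1. Corank 1: A-series; mu = 3 gives A_3. The Hessian of g at 0 has rank 0. Corank 2; j^3 = p^3 is a perfect cube, so E-series; the 4-jet and mu = 6 give E_6. f is A_3 but g is E_6, hence not right-equivalent.

No.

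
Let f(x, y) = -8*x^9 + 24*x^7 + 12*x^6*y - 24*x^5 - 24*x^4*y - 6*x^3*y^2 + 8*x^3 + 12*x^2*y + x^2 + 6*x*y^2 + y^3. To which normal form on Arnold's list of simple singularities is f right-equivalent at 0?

A_{2}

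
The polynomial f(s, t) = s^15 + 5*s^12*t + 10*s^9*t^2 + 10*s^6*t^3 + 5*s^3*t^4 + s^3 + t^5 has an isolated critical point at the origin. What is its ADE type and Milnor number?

The Hessian of f at 0 has rank 0. Corank 2; j^3 = s^3 is a perfect cube, so E-series; the 5-jet and mu = 8 give E_8.

Type E_8, Milnor number mu = 8.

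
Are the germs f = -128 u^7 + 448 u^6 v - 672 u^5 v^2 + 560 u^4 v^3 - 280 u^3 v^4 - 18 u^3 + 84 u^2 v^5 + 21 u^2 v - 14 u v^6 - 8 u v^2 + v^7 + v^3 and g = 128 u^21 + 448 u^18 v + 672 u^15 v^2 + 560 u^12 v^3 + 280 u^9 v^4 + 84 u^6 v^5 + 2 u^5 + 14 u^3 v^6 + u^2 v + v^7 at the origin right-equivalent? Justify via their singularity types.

The Hessian of f at 0 has rank 0. Corank 2; j^3 = -(2*u - v)*(3*u - v)^2 has shape L^2 M (L != M), so D-series; mu = 8 gives D_8. The Hessian of g at 0 has rank 0. Corank 2; j^3 = u^2*v has shape L^2 M (L != M), so D-series; mu = 8 gives D_8. Both have type D_8, hence right-equivalent.

Yes.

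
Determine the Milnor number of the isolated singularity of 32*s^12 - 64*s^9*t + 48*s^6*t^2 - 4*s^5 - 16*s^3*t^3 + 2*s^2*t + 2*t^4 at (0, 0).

5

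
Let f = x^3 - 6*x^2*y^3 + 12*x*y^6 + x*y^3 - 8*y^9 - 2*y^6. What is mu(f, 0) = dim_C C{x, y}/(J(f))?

The Hessian of f at 0 is [[0, 0], [0, 0]] with rank 0, so corank 2. A Groebner basis of the Jacobian ideal J(f) in C{x,y} is {x^3, x*y^2, 3*x^2 + y^3}; counting standard monomials gives mu = 7. Corank 2; j^3 = x^3 is a perfect cube, so E-series; the 4-jet and mu = 7 give E_7.

7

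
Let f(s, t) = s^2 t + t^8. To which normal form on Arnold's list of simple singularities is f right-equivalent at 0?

D_9

The Hessian of f at 0 is [[0, 0], [0, 0]] with rank 0, so corank 2. A Groebner basis of the Jacobian ideal J(f) in C{s,t} is {s^2/8 + t^7, s^3, s*t}; counting standard monomials gives mu = 9. Corank 2; j^3 = s^2*t has shape L^2 M (L != M), so D-series; mu = 9 gives D_9.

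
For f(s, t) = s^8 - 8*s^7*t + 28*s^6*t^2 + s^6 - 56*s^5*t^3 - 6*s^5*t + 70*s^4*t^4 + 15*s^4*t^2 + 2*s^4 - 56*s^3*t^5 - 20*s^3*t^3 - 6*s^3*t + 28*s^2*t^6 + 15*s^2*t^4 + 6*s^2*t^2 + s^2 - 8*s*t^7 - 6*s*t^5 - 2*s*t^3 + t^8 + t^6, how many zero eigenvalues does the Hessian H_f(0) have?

1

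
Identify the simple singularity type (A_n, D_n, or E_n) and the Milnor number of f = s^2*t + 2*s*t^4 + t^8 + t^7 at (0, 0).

Type D_9, Milnor number mu = 9.

The Hessian of f at 0 has rank 0. Corank 2; j^3 = s^2*t has shape L^2 M (L != M), so D-series; mu = 9 gives D_9.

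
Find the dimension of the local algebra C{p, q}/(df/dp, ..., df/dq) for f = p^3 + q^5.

The Hessian of f at 0 has rank 0. Corank 2; j^3 = p^3 is a perfect cube, so E-series; the 5-jet and mu = 8 give E_8.

8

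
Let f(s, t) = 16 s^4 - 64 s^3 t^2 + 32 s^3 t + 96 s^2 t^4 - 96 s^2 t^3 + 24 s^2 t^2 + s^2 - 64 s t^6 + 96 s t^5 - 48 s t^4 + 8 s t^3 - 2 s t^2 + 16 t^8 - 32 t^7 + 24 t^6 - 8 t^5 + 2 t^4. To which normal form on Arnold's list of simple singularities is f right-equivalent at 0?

A_{3}

The Hessian of f at 0 is [[2, 0], [0, 0]] with rank 1, so corank 1. A Groebner basis of the Jacobian ideal J(f) in C{s,t} is {s^2, s*t, -s + t^2}; counting standard monomials gives mu = 3. Corank 1: A-series; mu = 3 gives A_3.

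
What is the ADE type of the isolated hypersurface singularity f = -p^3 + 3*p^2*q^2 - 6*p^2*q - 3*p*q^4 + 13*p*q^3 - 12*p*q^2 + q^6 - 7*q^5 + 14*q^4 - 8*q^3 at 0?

E7

The Hessian of f at 0 has rank 0. Corank 2; j^3 = -(p + 2*q)^3 is a perfect cube, so E-series; the 4-jet and mu = 7 give E_7.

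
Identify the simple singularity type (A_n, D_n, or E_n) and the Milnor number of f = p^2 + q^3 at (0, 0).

Type A2, Milnor number mu = 2.

The Hessian of f at 0 has rank 1. Corank 1: A-series; mu = 2 gives A_2.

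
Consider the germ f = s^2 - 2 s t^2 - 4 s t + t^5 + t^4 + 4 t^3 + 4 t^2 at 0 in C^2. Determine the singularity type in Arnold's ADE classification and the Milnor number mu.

Type A_{4}, Milnor number mu = 4.

The Hessian of f at 0 has rank 1. Corank 1: A-series; mu = 4 gives A_4.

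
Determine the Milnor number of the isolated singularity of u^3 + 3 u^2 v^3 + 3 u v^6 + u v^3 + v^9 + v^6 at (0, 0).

7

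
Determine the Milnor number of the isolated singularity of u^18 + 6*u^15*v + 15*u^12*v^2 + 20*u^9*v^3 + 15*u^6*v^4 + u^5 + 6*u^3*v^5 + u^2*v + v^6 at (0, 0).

7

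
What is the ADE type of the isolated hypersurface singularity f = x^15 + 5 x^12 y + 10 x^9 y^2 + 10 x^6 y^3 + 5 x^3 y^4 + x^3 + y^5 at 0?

The Hessian of f at 0 has rank 0. Corank 2; j^3 = x^3 is a perfect cube, so E-series; the 5-jet and mu = 8 give E_8.

E_{8}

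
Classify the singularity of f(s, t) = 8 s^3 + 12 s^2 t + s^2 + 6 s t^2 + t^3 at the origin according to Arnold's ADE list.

A_2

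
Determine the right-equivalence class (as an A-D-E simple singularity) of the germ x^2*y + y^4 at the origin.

The Hessian of f at 0 has rank 0. Corank 2; j^3 = x^2*y has shape L^2 M (L != M), so D-series; mu = 5 gives D_5.

D_5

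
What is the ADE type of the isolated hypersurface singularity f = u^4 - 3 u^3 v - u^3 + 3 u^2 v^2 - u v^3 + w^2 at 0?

E_{7}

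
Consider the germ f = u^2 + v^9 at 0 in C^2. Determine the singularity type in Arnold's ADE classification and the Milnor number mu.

Type A_{8}, Milnor number mu = 8.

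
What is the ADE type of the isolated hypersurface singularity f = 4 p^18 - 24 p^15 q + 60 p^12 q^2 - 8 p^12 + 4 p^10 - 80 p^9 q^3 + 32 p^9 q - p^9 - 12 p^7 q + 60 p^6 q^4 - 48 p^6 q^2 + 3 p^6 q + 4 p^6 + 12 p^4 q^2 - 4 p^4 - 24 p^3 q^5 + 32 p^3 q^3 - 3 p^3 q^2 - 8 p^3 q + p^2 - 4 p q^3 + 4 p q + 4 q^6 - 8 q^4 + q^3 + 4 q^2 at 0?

A2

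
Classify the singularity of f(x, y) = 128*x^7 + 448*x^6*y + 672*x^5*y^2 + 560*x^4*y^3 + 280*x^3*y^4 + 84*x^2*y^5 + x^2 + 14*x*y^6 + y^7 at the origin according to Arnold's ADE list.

A6

The Hessian of f at 0 is [[2, 0], [0, 0]] with rank 1, so corank 1. A Groebner basis of the Jacobian ideal J(f) in C{x,y} is {y^6, x}; counting standard monomials gives mu = 6. Corank 1: A-series; mu = 6 gives A_6.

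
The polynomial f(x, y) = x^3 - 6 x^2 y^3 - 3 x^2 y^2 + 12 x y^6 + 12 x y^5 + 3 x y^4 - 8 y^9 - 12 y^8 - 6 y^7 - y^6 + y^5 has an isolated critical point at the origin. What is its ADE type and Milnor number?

Type E_8, Milnor number mu = 8.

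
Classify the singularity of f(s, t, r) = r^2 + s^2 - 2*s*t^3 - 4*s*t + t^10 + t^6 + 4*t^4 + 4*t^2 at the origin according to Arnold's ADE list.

The Hessian of f at 0 is [[2, -4, 0], [-4, 8, 0], [0, 0, 2]] with rank 2, so corank 1. A Groebner basis of the Jacobian ideal J(f) in C{s,t,r} is {s^3 - 6*s^2*t + 12*s*t^2 - 8*s + 16*t, -s + t^3 + 2*t, r}; counting standard monomials gives mu = 9. Corank 1: A-series; mu = 9 gives A_9.

A_{9}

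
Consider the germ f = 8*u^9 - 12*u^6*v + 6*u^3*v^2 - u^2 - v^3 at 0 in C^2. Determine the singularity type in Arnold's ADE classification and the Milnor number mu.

Type A_{2}, Milnor number mu = 2.

The Hessian of f at 0 has rank 1. Corank 1: A-series; mu = 2 gives A_2.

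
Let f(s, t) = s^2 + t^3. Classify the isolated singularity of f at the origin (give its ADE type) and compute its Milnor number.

The Hessian of f at 0 has rank 1. Corank 1: A-series; mu = 2 gives A_2.

Type A_2, Milnor number mu = 2.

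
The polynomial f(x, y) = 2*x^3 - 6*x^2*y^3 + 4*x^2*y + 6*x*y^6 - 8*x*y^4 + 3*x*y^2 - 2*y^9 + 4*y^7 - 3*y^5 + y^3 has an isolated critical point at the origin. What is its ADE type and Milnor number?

Type D_{4}, Milnor number mu = 4.

The Hessian of f at 0 is [[0, 0], [0, 0]] with rank 0, so corank 2. A Groebner basis of the Jacobian ideal J(f) in C{x,y} is {y^3, x^2 - 3*y^2/2, x*y + 3*y^2/2}; counting standard monomials gives mu = 4. Corank 2; j^3 = (x + y)*(2*x^2 + 2*x*y + y^2) splits into three distinct lines over C (the quadratic factor has nonzero discriminant), so D_4.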